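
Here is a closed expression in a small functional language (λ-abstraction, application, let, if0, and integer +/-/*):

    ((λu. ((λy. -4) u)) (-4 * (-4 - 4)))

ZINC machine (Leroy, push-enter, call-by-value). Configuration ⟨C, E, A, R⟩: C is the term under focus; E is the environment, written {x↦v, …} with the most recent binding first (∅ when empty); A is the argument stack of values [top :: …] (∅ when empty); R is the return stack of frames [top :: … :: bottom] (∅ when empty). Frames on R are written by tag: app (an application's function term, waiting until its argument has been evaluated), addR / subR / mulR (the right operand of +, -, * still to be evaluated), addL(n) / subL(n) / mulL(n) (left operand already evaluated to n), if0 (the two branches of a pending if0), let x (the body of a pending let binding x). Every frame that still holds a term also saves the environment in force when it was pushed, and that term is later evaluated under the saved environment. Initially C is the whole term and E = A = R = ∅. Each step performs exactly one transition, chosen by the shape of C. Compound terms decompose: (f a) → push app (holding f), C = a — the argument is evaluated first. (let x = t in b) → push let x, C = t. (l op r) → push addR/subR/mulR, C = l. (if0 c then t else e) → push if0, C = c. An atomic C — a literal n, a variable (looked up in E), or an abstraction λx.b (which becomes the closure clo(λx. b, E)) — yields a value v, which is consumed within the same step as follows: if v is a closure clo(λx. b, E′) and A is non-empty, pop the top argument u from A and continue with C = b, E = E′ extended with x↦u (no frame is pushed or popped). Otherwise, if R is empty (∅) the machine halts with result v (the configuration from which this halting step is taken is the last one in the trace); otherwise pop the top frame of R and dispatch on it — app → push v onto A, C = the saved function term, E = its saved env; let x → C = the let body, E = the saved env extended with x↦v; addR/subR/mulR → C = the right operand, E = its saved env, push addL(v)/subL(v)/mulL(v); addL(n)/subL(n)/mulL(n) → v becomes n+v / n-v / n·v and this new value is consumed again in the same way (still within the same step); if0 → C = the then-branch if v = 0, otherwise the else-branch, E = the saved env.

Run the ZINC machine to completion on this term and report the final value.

0. ⟨C=((λu. ((λy. -4) u)) (-4 * (-4 - 4))); E=∅; A=∅; R=∅⟩
1. ⟨C=(-4 * (-4 - 4)); E=∅; A=∅; R=[app]⟩
2. ⟨C=-4; E=∅; A=∅; R=[mulR :: app]⟩
3. ⟨C=(-4 - 4); E=∅; A=∅; R=[mulL(-4) :: app]⟩
4. ⟨C=-4; E=∅; A=∅; R=[subR :: mulL(-4) :: app]⟩
5. ⟨C=4; E=∅; A=∅; R=[subL(-4) :: mulL(-4) :: app]⟩
6. ⟨C=(λu. ((λy. -4) u)); E=∅; A=[32]; R=∅⟩
7. ⟨C=((λy. -4) u); E={u↦32}; A=∅; R=∅⟩
8. ⟨C=u; E={u↦32}; A=∅; R=[app]⟩
9. ⟨C=(λy. -4); E={u↦32}; A=[32]; R=∅⟩
10. ⟨C=-4; E={y↦32, u↦32}; A=∅; R=∅⟩
→ final value -4

Answer: -4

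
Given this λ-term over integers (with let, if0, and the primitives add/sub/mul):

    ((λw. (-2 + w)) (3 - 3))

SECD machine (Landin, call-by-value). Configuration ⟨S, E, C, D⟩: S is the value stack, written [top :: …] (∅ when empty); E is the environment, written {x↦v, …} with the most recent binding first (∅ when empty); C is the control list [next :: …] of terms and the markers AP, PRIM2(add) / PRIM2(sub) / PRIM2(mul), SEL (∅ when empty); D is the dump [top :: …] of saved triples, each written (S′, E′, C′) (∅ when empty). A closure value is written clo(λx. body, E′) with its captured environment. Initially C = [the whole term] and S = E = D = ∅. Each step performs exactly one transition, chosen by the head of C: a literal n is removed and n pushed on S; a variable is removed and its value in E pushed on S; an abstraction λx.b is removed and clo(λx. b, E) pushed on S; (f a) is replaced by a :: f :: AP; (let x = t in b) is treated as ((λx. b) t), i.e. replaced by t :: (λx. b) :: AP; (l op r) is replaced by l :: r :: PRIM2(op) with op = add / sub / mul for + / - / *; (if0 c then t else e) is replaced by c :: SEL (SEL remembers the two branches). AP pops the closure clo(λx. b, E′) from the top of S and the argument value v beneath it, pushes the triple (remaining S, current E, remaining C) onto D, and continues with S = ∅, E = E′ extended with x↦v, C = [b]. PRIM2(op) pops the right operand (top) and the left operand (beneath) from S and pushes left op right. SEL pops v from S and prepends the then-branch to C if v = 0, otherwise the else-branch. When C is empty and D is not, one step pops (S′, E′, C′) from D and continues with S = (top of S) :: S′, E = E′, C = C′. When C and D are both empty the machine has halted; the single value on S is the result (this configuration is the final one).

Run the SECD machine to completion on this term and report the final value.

Answer: -2

Execution trace:
0. <S=∅, E=∅, C=[((λw. (-2 + w)) (3 - 3))], D=∅>
1. <S=∅, E=∅, C=[(3 - 3) :: (λw. (-2 + w)) :: AP], D=∅>
2. <S=∅, E=∅, C=[3 :: 3 :: PRIM2(sub) :: (λw. (-2 + w)) :: AP], D=∅>
3. <S=[3], E=∅, C=[3 :: PRIM2(sub) :: (λw. (-2 + w)) :: AP], D=∅>
4. <S=[3 :: 3], E=∅, C=[PRIM2(sub) :: (λw. (-2 + w)) :: AP], D=∅>
5. <S=[0], E=∅, C=[(λw. (-2 + w)) :: AP], D=∅>
6. <S=[clo(λw. (-2 + w), ∅) :: 0], E=∅, C=[AP], D=∅>
7. <S=∅, E={w↦0}, C=[(-2 + w)], D=[(∅, ∅, ∅)]>
8. <S=∅, E={w↦0}, C=[-2 :: w :: PRIM2(add)], D=[(∅, ∅, ∅)]>
9. <S=[-2], E={w↦0}, C=[w :: PRIM2(add)], D=[(∅, ∅, ∅)]>
10. <S=[0 :: -2], E={w↦0}, C=[PRIM2(add)], D=[(∅, ∅, ∅)]>
11. <S=[-2], E={w↦0}, C=∅, D=[(∅, ∅, ∅)]>
12. <S=[-2], E=∅, C=∅, D=∅>
→ final value -2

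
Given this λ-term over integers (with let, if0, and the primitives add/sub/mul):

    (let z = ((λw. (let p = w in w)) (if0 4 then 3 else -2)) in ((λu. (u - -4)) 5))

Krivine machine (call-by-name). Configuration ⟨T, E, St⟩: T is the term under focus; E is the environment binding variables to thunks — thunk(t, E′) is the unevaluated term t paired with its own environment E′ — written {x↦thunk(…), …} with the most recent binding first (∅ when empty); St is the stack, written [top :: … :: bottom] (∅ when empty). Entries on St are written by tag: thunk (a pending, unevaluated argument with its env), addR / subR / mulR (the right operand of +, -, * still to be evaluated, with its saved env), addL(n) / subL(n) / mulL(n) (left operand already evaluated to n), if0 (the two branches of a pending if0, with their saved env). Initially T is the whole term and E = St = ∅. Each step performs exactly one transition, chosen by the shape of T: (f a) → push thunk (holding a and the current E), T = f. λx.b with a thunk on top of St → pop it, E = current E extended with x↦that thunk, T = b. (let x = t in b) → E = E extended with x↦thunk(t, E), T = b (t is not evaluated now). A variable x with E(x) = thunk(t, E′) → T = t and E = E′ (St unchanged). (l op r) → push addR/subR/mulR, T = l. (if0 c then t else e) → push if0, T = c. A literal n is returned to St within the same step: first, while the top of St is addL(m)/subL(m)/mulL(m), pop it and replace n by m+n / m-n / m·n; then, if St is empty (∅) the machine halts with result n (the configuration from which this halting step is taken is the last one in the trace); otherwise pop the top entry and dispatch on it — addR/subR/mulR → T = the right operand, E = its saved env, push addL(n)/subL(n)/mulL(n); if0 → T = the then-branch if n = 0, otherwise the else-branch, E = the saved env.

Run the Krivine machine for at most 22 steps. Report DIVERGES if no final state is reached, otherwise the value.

Answer: 9

Machine steps:
step 0: ⟨T=(let z = ((λw. (let p = w in w)) (if0 4 then 3 else -2)) in ((λu. (u - -4)) 5)); E=∅; St=∅⟩
step 1: ⟨T=((λu. (u - -4)) 5); E={z↦thunk(((λw. (let p = w in w)) (if0 4 then 3 else -2)), ∅)}; St=∅⟩
step 2: ⟨T=(λu. (u - -4)); E={z↦thunk(((λw. (let p = w in w)) (if0 4 then 3 else -2)), ∅)}; St=[thunk]⟩
step 3: ⟨T=(u - -4); E={u↦thunk(5, {z↦thunk(((λw. (let p = w in w)) (if0 4 then 3 else -2)), ∅)}), z↦thunk(((λw. (let p = w in w)) (if0 4 then 3 else -2)), ∅)}; St=∅⟩
step 4: ⟨T=u; E={u↦thunk(5, {z↦thunk(((λw. (let p = w in w)) (if0 4 then 3 else -2)), ∅)}), z↦thunk(((λw. (let p = w in w)) (if0 4 then 3 else -2)), ∅)}; St=[subR]⟩
step 5: ⟨T=5; E={z↦thunk(((λw. (let p = w in w)) (if0 4 then 3 else -2)), ∅)}; St=[subR]⟩
step 6: ⟨T=-4; E={u↦thunk(5, {z↦thunk(((λw. (let p = w in w)) (if0 4 then 3 else -2)), ∅)}), z↦thunk(((λw. (let p = w in w)) (if0 4 then 3 else -2)), ∅)}; St=[subL(5)]⟩
→ final value 9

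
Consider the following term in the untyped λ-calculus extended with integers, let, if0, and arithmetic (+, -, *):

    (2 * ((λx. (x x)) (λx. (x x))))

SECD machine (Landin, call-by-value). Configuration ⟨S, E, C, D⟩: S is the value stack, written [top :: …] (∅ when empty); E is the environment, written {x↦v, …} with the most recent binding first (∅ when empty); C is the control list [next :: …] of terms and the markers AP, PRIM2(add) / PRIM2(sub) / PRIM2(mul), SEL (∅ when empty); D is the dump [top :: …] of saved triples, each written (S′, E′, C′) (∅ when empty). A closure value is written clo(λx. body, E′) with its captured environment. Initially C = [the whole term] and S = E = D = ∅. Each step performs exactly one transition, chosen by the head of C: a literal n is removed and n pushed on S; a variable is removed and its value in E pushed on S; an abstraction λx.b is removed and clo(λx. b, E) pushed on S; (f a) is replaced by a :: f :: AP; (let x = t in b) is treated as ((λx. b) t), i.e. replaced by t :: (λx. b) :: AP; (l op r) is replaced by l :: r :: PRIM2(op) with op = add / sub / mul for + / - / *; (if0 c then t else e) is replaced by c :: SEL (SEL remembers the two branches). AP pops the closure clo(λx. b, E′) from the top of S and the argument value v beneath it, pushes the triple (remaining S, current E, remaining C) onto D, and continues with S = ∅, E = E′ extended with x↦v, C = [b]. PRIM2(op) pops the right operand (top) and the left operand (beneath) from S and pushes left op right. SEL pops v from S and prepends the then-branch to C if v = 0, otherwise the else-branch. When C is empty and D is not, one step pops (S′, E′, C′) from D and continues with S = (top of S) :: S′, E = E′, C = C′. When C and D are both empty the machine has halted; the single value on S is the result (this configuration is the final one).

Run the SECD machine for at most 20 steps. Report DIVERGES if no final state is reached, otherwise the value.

[0] [S=∅ | E=∅ | C=[(2 * ((λx. (x x)) (λx. (x x))))] | D=∅]
[1] [S=∅ | E=∅ | C=[2 :: ((λx. (x x)) (λx. (x x))) :: PRIM2(mul)] | D=∅]
[2] [S=[2] | E=∅ | C=[((λx. (x x)) (λx. (x x))) :: PRIM2(mul)] | D=∅]
[3] [S=[2] | E=∅ | C=[(λx. (x x)) :: (λx. (x x)) :: AP :: PRIM2(mul)] | D=∅]
[4] [S=[clo(λx. (x x), ∅) :: 2] | E=∅ | C=[(λx. (x x)) :: AP :: PRIM2(mul)] | D=∅]
[5] [S=[clo(λx. (x x), ∅) :: clo(λx. (x x), ∅) :: 2] | E=∅ | C=[AP :: PRIM2(mul)] | D=∅]
[6] [S=∅ | E={x↦clo(λx. (x x), ∅)} | C=[(x x)] | D=[([2], ∅, [PRIM2(mul)])]]
[7] [S=∅ | E={x↦clo(λx. (x x), ∅)} | C=[x :: x :: AP] | D=[([2], ∅, [PRIM2(mul)])]]
[8] [S=[clo(λx. (x x), ∅)] | E={x↦clo(λx. (x x), ∅)} | C=[x :: AP] | D=[([2], ∅, [PRIM2(mul)])]]
[9] [S=[clo(λx. (x x), ∅) :: clo(λx. (x x), ∅)] | E={x↦clo(λx. (x x), ∅)} | C=[AP] | D=[([2], ∅, [PRIM2(mul)])]]
[10] [S=∅ | E={x↦clo(λx. (x x), ∅)} | C=[(x x)] | D=[(∅, {x↦clo(λx. (x x), ∅)}, ∅) :: ([2], ∅, [PRIM2(mul)])]]
[11] [S=∅ | E={x↦clo(λx. (x x), ∅)} | C=[x :: x :: AP] | D=[(∅, {x↦clo(λx. (x x), ∅)}, ∅) :: ([2], ∅, [PRIM2(mul)])]]
[12] [S=[clo(λx. (x x), ∅)] | E={x↦clo(λx. (x x), ∅)} | C=[x :: AP] | D=[(∅, {x↦clo(λx. (x x), ∅)}, ∅) :: ([2], ∅, [PRIM2(mul)])]]
[13] [S=[clo(λx. (x x), ∅) :: clo(λx. (x x), ∅)] | E={x↦clo(λx. (x x), ∅)} | C=[AP] | D=[(∅, {x↦clo(λx. (x x), ∅)}, ∅) :: ([2], ∅, [PRIM2(mul)])]]
[14] [S=∅ | E={x↦clo(λx. (x x), ∅)} | C=[(x x)] | D=[(∅, {x↦clo(λx. (x x), ∅)}, ∅) :: (∅, {x↦clo(λx. (x x), ∅)}, ∅) :: ([2], ∅, [PRIM2(mul)])]]
[15] [S=∅ | E={x↦clo(λx. (x x), ∅)} | C=[x :: x :: AP] | D=[(∅, {x↦clo(λx. (x x), ∅)}, ∅) :: (∅, {x↦clo(λx. (x x), ∅)}, ∅) :: ([2], ∅, [PRIM2(mul)])]]
[16] [S=[clo(λx. (x x), ∅)] | E={x↦clo(λx. (x x), ∅)} | C=[x :: AP] | D=[(∅, {x↦clo(λx. (x x), ∅)}, ∅) :: (∅, {x↦clo(λx. (x x), ∅)}, ∅) :: ([2], ∅, [PRIM2(mul)])]]
[17] [S=[clo(λx. (x x), ∅) :: clo(λx. (x x), ∅)] | E={x↦clo(λx. (x x), ∅)} | C=[AP] | D=[(∅, {x↦clo(λx. (x x), ∅)}, ∅) :: (∅, {x↦clo(λx. (x x), ∅)}, ∅) :: ([2], ∅, [PRIM2(mul)])]]
[18] [S=∅ | E={x↦clo(λx. (x x), ∅)} | C=[(x x)] | D=[(∅, {x↦clo(λx. (x x), ∅)}, ∅) :: (∅, {x↦clo(λx. (x x), ∅)}, ∅) :: (∅, {x↦clo(λx. (x x), ∅)}, ∅) :: ([2], ∅, [PRIM2(mul)])]]
[19] [S=∅ | E={x↦clo(λx. (x x), ∅)} | C=[x :: x :: AP] | D=[(∅, {x↦clo(λx. (x x), ∅)}, ∅) :: (∅, {x↦clo(λx. (x x), ∅)}, ∅) :: (∅, {x↦clo(λx. (x x), ∅)}, ∅) :: ([2], ∅, [PRIM2(mul)])]]
[20] [S=[clo(λx. (x x), ∅)] | E={x↦clo(λx. (x x), ∅)} | C=[x :: AP] | D=[(∅, {x↦clo(λx. (x x), ∅)}, ∅) :: (∅, {x↦clo(λx. (x x), ∅)}, ∅) :: (∅, {x↦clo(λx. (x x), ∅)}, ∅) :: ([2], ∅, [PRIM2(mul)])]]
→ 20 transitions taken and the configuration is still not final: no result within 20 steps

Answer: DIVERGES (no final state within 20 steps)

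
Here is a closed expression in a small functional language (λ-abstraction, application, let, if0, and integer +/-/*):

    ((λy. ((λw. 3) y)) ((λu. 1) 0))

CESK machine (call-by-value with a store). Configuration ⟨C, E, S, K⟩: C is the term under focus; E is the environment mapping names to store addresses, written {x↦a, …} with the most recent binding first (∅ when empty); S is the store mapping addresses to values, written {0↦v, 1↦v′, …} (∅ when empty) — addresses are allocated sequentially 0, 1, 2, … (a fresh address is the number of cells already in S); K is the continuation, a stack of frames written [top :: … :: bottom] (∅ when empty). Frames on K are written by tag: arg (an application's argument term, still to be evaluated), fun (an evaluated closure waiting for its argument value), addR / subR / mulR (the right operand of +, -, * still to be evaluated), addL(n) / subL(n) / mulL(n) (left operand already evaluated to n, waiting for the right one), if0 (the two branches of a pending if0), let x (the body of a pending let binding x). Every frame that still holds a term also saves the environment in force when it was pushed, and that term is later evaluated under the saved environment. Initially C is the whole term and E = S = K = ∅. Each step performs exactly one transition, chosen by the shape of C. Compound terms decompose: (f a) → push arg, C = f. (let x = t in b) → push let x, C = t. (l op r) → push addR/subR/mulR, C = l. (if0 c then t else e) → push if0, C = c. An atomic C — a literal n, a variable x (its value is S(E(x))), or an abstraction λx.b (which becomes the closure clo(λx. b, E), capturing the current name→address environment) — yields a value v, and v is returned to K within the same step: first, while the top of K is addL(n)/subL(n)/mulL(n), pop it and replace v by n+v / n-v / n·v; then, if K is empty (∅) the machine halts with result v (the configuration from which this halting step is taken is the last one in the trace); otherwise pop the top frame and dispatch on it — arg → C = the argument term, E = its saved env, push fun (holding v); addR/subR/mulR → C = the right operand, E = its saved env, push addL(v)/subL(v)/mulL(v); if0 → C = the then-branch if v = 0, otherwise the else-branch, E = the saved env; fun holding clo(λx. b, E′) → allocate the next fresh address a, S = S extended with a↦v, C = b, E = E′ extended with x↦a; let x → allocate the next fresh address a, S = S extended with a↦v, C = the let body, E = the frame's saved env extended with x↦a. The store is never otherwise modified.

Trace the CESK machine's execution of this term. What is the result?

t=0: ⟨C=((λy. ((λw. 3) y)) ((λu. 1) 0)); E=∅; S=∅; K=∅⟩
t=1: ⟨C=(λy. ((λw. 3) y)); E=∅; S=∅; K=[arg]⟩
t=2: ⟨C=((λu. 1) 0); E=∅; S=∅; K=[fun]⟩
t=3: ⟨C=(λu. 1); E=∅; S=∅; K=[arg :: fun]⟩
t=4: ⟨C=0; E=∅; S=∅; K=[fun :: fun]⟩
t=5: ⟨C=1; E={u↦0}; S={0↦0}; K=[fun]⟩
t=6: ⟨C=((λw. 3) y); E={y↦1}; S={0↦0, 1↦1}; K=∅⟩
t=7: ⟨C=(λw. 3); E={y↦1}; S={0↦0, 1↦1}; K=[arg]⟩
t=8: ⟨C=y; E={y↦1}; S={0↦0, 1↦1}; K=[fun]⟩
t=9: ⟨C=3; E={w↦2, y↦1}; S={0↦0, 1↦1, 2↦1}; K=∅⟩
→ final value 3

Answer: 3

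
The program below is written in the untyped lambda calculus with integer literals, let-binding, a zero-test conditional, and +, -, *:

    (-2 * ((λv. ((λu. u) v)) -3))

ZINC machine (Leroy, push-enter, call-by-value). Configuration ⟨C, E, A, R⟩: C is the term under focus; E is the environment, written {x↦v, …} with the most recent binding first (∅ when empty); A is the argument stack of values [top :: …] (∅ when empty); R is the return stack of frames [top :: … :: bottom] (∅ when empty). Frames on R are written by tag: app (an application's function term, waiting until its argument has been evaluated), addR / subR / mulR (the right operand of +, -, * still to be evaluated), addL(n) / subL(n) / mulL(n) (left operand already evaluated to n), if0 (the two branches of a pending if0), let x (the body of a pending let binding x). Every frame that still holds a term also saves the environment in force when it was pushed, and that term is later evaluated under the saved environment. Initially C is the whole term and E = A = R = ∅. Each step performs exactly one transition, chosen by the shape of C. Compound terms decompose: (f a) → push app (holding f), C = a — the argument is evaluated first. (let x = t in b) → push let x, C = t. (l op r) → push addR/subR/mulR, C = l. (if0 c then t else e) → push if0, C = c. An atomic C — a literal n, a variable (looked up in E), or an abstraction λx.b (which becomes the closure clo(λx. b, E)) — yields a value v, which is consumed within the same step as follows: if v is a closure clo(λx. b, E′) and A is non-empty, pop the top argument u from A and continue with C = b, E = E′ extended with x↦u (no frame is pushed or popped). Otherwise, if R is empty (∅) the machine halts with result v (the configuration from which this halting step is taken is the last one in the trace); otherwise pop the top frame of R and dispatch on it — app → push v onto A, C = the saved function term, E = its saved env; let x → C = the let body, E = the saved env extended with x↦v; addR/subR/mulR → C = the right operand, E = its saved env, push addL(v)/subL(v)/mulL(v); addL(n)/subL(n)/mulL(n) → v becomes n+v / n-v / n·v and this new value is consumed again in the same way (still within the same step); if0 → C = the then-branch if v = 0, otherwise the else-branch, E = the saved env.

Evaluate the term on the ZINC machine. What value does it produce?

step 0: ⟨C=(-2 * ((λv. ((λu. u) v)) -3)); E=∅; A=∅; R=∅⟩
step 1: ⟨C=-2; E=∅; A=∅; R=[mulR]⟩
step 2: ⟨C=((λv. ((λu. u) v)) -3); E=∅; A=∅; R=[mulL(-2)]⟩
step 3: ⟨C=-3; E=∅; A=∅; R=[app :: mulL(-2)]⟩
step 4: ⟨C=(λv. ((λu. u) v)); E=∅; A=[-3]; R=[mulL(-2)]⟩
step 5: ⟨C=((λu. u) v); E={v↦-3}; A=∅; R=[mulL(-2)]⟩
step 6: ⟨C=v; E={v↦-3}; A=∅; R=[app :: mulL(-2)]⟩
step 7: ⟨C=(λu. u); E={v↦-3}; A=[-3]; R=[mulL(-2)]⟩
step 8: ⟨C=u; E={u↦-3, v↦-3}; A=∅; R=[mulL(-2)]⟩
→ final value 6

Answer: 6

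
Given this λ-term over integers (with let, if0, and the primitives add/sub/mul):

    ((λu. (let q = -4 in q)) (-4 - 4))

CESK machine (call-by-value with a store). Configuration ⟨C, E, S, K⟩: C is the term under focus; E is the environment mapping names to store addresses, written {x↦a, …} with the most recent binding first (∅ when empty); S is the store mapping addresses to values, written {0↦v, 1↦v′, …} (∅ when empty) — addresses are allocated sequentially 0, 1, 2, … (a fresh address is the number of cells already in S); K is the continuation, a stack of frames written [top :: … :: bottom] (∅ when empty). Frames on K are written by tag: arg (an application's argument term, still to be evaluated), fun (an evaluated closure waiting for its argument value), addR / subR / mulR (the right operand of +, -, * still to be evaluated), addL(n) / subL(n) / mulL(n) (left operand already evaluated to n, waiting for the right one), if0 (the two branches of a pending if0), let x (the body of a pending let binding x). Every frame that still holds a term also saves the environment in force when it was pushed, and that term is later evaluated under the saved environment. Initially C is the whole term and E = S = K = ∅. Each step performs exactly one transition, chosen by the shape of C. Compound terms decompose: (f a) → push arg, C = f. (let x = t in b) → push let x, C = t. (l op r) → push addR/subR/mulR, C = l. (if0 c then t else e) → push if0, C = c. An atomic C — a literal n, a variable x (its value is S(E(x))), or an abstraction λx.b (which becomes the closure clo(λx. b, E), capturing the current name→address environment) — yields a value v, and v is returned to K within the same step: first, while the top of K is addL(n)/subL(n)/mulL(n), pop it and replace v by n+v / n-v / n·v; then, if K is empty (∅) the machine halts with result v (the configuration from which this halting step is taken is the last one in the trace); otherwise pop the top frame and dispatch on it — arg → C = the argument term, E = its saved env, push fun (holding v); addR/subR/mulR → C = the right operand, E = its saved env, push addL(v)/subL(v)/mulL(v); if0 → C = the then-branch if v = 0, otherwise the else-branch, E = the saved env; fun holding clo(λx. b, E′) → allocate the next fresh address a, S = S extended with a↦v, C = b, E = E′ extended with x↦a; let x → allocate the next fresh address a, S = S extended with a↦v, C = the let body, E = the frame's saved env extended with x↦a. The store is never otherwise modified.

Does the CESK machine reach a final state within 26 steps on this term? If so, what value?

Answer: -4

Execution trace:
0. ⟨C=((λu. (let q = -4 in q)) (-4 - 4)); E=∅; S=∅; K=∅⟩
1. ⟨C=(λu. (let q = -4 in q)); E=∅; S=∅; K=[arg]⟩
2. ⟨C=(-4 - 4); E=∅; S=∅; K=[fun]⟩
3. ⟨C=-4; E=∅; S=∅; K=[subR :: fun]⟩
4. ⟨C=4; E=∅; S=∅; K=[subL(-4) :: fun]⟩
5. ⟨C=(let q = -4 in q); E={u↦0}; S={0↦-8}; K=∅⟩
6. ⟨C=-4; E={u↦0}; S={0↦-8}; K=[let q]⟩
7. ⟨C=q; E={q↦1, u↦0}; S={0↦-8, 1↦-4}; K=∅⟩
→ final value -4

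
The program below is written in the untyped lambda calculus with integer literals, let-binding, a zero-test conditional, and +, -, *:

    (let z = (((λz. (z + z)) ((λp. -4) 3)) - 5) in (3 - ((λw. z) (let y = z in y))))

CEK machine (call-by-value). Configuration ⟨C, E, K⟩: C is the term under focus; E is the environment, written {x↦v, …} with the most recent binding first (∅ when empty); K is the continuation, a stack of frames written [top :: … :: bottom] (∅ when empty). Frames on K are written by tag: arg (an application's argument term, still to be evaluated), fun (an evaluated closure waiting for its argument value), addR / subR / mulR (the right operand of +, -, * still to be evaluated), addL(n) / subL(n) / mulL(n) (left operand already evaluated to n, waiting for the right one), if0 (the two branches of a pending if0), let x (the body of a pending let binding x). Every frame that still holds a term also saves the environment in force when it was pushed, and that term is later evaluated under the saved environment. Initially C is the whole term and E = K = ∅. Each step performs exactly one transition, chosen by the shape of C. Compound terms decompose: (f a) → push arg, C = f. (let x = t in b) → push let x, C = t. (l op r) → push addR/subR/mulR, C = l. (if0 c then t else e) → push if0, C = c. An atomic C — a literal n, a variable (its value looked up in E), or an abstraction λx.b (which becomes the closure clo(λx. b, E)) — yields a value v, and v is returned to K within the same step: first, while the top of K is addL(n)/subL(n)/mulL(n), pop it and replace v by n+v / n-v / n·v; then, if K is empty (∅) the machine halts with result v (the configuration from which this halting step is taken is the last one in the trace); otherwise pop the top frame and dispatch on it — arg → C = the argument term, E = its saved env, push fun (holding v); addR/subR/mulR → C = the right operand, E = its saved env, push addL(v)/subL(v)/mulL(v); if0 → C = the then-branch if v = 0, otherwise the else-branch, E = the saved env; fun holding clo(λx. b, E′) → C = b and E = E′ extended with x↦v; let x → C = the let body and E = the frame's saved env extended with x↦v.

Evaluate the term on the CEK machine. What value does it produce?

step 0: ⟨C=(let z = (((λz. (z + z)) ((λp. -4) 3)) - 5) in (3 - ((λw. z) (let y = z in y)))); E=∅; K=∅⟩
step 1: ⟨C=(((λz. (z + z)) ((λp. -4) 3)) - 5); E=∅; K=[let z]⟩
step 2: ⟨C=((λz. (z + z)) ((λp. -4) 3)); E=∅; K=[subR :: let z]⟩
step 3: ⟨C=(λz. (z + z)); E=∅; K=[arg :: subR :: let z]⟩
step 4: ⟨C=((λp. -4) 3); E=∅; K=[fun :: subR :: let z]⟩
step 5: ⟨C=(λp. -4); E=∅; K=[arg :: fun :: subR :: let z]⟩
step 6: ⟨C=3; E=∅; K=[fun :: fun :: subR :: let z]⟩
step 7: ⟨C=-4; E={p↦3}; K=[fun :: subR :: let z]⟩
step 8: ⟨C=(z + z); E={z↦-4}; K=[subR :: let z]⟩
step 9: ⟨C=z; E={z↦-4}; K=[addR :: subR :: let z]⟩
step 10: ⟨C=z; E={z↦-4}; K=[addL(-4) :: subR :: let z]⟩
step 11: ⟨C=5; E=∅; K=[subL(-8) :: let z]⟩
step 12: ⟨C=(3 - ((λw. z) (let y = z in y))); E={z↦-13}; K=∅⟩
step 13: ⟨C=3; E={z↦-13}; K=[subR]⟩
step 14: ⟨C=((λw. z) (let y = z in y)); E={z↦-13}; K=[subL(3)]⟩
step 15: ⟨C=(λw. z); E={z↦-13}; K=[arg :: subL(3)]⟩
step 16: ⟨C=(let y = z in y); E={z↦-13}; K=[fun :: subL(3)]⟩
step 17: ⟨C=z; E={z↦-13}; K=[let y :: fun :: subL(3)]⟩
step 18: ⟨C=y; E={y↦-13, z↦-13}; K=[fun :: subL(3)]⟩
step 19: ⟨C=z; E={w↦-13, z↦-13}; K=[subL(3)]⟩
→ final value 16

Answer: 16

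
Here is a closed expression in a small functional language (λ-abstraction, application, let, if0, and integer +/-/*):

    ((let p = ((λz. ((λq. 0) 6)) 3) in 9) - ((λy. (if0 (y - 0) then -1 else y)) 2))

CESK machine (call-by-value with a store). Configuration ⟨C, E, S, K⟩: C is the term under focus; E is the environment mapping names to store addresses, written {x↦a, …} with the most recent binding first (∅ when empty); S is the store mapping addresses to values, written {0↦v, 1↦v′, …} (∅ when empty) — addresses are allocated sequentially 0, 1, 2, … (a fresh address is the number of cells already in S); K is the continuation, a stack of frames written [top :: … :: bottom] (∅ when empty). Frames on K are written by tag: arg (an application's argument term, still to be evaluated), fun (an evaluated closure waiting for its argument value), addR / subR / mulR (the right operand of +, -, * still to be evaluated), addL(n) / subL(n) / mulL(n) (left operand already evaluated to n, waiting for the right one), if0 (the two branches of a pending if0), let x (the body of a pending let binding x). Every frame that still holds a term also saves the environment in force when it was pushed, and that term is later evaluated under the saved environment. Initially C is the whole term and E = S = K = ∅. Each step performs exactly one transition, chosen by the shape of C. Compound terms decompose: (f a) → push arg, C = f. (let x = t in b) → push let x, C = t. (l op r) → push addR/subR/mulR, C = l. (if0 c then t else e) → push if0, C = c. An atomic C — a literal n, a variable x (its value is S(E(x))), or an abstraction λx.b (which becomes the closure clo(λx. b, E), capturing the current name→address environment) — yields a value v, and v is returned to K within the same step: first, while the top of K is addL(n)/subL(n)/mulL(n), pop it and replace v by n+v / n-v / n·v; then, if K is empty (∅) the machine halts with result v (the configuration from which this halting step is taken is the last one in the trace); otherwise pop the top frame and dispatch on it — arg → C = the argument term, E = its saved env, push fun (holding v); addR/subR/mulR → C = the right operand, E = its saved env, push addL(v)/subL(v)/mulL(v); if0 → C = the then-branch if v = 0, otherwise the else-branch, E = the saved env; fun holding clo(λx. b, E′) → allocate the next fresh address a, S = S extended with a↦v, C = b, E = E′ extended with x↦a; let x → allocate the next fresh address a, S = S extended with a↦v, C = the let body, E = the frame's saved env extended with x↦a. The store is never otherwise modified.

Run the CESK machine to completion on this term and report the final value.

Answer: 7

Execution trace:
[0] [C=((let p = ((λz. ((λq. 0) 6)) 3) in 9) - ((λy. (if0 (y - 0) then -1 else y)) 2)) | E=∅ | S=∅ | K=∅]
[1] [C=(let p = ((λz. ((λq. 0) 6)) 3) in 9) | E=∅ | S=∅ | K=[subR]]
[2] [C=((λz. ((λq. 0) 6)) 3) | E=∅ | S=∅ | K=[let p :: subR]]
[3] [C=(λz. ((λq. 0) 6)) | E=∅ | S=∅ | K=[arg :: let p :: subR]]
[4] [C=3 | E=∅ | S=∅ | K=[fun :: let p :: subR]]
[5] [C=((λq. 0) 6) | E={z↦0} | S={0↦3} | K=[let p :: subR]]
[6] [C=(λq. 0) | E={z↦0} | S={0↦3} | K=[arg :: let p :: subR]]
[7] [C=6 | E={z↦0} | S={0↦3} | K=[fun :: let p :: subR]]
[8] [C=0 | E={q↦1, z↦0} | S={0↦3, 1↦6} | K=[let p :: subR]]
[9] [C=9 | E={p↦2} | S={0↦3, 1↦6, 2↦0} | K=[subR]]
[10] [C=((λy. (if0 (y - 0) then -1 else y)) 2) | E=∅ | S={0↦3, 1↦6, 2↦0} | K=[subL(9)]]
[11] [C=(λy. (if0 (y - 0) then -1 else y)) | E=∅ | S={0↦3, 1↦6, 2↦0} | K=[arg :: subL(9)]]
[12] [C=2 | E=∅ | S={0↦3, 1↦6, 2↦0} | K=[fun :: subL(9)]]
[13] [C=(if0 (y - 0) then -1 else y) | E={y↦3} | S={0↦3, 1↦6, 2↦0, 3↦2} | K=[subL(9)]]
[14] [C=(y - 0) | E={y↦3} | S={0↦3, 1↦6, 2↦0, 3↦2} | K=[if0 :: subL(9)]]
[15] [C=y | E={y↦3} | S={0↦3, 1↦6, 2↦0, 3↦2} | K=[subR :: if0 :: subL(9)]]
[16] [C=0 | E={y↦3} | S={0↦3, 1↦6, 2↦0, 3↦2} | K=[subL(2) :: if0 :: subL(9)]]
[17] [C=y | E={y↦3} | S={0↦3, 1↦6, 2↦0, 3↦2} | K=[subL(9)]]
→ final value 7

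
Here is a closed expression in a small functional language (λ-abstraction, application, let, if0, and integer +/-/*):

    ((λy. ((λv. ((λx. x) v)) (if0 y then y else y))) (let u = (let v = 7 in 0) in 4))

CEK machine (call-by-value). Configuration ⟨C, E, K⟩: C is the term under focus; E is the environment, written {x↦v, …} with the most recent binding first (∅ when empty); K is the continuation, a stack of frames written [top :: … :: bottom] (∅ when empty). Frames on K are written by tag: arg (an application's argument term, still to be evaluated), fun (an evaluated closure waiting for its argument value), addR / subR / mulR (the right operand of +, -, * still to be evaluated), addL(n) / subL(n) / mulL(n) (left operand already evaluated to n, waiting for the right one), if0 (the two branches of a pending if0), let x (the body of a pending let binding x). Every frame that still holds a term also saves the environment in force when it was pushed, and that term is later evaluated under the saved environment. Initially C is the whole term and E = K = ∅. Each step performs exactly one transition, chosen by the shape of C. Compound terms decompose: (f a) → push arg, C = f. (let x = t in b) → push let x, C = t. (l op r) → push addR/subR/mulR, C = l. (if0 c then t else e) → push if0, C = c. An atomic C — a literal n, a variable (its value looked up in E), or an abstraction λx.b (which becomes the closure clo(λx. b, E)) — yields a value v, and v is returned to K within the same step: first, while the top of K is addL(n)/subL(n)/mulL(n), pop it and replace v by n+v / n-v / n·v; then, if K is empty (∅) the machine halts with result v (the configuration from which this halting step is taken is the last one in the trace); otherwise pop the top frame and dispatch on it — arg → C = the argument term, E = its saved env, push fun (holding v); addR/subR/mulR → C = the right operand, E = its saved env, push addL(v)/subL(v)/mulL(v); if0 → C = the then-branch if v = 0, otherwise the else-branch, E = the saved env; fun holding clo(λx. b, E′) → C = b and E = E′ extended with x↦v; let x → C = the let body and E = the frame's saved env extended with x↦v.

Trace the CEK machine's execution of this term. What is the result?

[0] ⟨C=((λy. ((λv. ((λx. x) v)) (if0 y then y else y))) (let u = (let v = 7 in 0) in 4)); E=∅; K=∅⟩
[1] ⟨C=(λy. ((λv. ((λx. x) v)) (if0 y then y else y))); E=∅; K=[arg]⟩
[2] ⟨C=(let u = (let v = 7 in 0) in 4); E=∅; K=[fun]⟩
[3] ⟨C=(let v = 7 in 0); E=∅; K=[let u :: fun]⟩
[4] ⟨C=7; E=∅; K=[let v :: let u :: fun]⟩
[5] ⟨C=0; E={v↦7}; K=[let u :: fun]⟩
[6] ⟨C=4; E={u↦0}; K=[fun]⟩
[7] ⟨C=((λv. ((λx. x) v)) (if0 y then y else y)); E={y↦4}; K=∅⟩
[8] ⟨C=(λv. ((λx. x) v)); E={y↦4}; K=[arg]⟩
[9] ⟨C=(if0 y then y else y); E={y↦4}; K=[fun]⟩
[10] ⟨C=y; E={y↦4}; K=[if0 :: fun]⟩
[11] ⟨C=y; E={y↦4}; K=[fun]⟩
[12] ⟨C=((λx. x) v); E={v↦4, y↦4}; K=∅⟩
[13] ⟨C=(λx. x); E={v↦4, y↦4}; K=[arg]⟩
[14] ⟨C=v; E={v↦4, y↦4}; K=[fun]⟩
[15] ⟨C=x; E={x↦4, v↦4, y↦4}; K=∅⟩
→ final value 4

Answer: 4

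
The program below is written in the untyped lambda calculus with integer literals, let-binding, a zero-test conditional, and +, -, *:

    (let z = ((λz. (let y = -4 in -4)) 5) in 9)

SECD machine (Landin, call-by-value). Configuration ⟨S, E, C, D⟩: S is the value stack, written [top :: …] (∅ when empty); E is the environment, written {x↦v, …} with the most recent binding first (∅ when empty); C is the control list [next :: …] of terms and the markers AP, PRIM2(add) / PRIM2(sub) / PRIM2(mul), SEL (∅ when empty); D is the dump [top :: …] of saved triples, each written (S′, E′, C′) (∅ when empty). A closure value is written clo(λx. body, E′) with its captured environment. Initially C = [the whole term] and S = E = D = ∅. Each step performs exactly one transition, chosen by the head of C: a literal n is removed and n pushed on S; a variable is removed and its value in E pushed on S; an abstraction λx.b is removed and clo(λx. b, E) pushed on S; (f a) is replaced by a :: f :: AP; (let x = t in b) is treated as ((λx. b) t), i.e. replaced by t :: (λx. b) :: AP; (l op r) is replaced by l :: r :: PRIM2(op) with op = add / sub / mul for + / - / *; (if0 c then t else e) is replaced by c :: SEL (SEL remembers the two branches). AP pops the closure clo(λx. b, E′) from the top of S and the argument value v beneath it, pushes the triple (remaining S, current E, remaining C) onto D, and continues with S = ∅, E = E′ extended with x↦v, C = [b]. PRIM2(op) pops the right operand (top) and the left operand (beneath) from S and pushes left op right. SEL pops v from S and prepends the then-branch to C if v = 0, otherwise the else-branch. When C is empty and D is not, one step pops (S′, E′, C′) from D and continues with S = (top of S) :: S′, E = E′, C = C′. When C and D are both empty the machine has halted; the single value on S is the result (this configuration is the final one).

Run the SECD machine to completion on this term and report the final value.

Answer: 9

Derivation:
0. [S=∅ | E=∅ | C=[(let z = ((λz. (let y = -4 in -4)) 5) in 9)] | D=∅]
1. [S=∅ | E=∅ | C=[((λz. (let y = -4 in -4)) 5) :: (λz. 9) :: AP] | D=∅]
2. [S=∅ | E=∅ | C=[5 :: (λz. (let y = -4 in -4)) :: AP :: (λz. 9) :: AP] | D=∅]
3. [S=[5] | E=∅ | C=[(λz. (let y = -4 in -4)) :: AP :: (λz. 9) :: AP] | D=∅]
4. [S=[clo(λz. (let y = -4 in -4), ∅) :: 5] | E=∅ | C=[AP :: (λz. 9) :: AP] | D=∅]
5. [S=∅ | E={z↦5} | C=[(let y = -4 in -4)] | D=[(∅, ∅, [(λz. 9) :: AP])]]
6. [S=∅ | E={z↦5} | C=[-4 :: (λy. -4) :: AP] | D=[(∅, ∅, [(λz. 9) :: AP])]]
7. [S=[-4] | E={z↦5} | C=[(λy. -4) :: AP] | D=[(∅, ∅, [(λz. 9) :: AP])]]
8. [S=[clo(λy. -4, {z↦5}) :: -4] | E={z↦5} | C=[AP] | D=[(∅, ∅, [(λz. 9) :: AP])]]
9. [S=∅ | E={y↦-4, z↦5} | C=[-4] | D=[(∅, {z↦5}, ∅) :: (∅, ∅, [(λz. 9) :: AP])]]
10. [S=[-4] | E={y↦-4, z↦5} | C=∅ | D=[(∅, {z↦5}, ∅) :: (∅, ∅, [(λz. 9) :: AP])]]
11. [S=[-4] | E={z↦5} | C=∅ | D=[(∅, ∅, [(λz. 9) :: AP])]]
12. [S=[-4] | E=∅ | C=[(λz. 9) :: AP] | D=∅]
13. [S=[clo(λz. 9, ∅) :: -4] | E=∅ | C=[AP] | D=∅]
14. [S=∅ | E={z↦-4} | C=[9] | D=[(∅, ∅, ∅)]]
15. [S=[9] | E={z↦-4} | C=∅ | D=[(∅, ∅, ∅)]]
16. [S=[9] | E=∅ | C=∅ | D=∅]
→ final value 9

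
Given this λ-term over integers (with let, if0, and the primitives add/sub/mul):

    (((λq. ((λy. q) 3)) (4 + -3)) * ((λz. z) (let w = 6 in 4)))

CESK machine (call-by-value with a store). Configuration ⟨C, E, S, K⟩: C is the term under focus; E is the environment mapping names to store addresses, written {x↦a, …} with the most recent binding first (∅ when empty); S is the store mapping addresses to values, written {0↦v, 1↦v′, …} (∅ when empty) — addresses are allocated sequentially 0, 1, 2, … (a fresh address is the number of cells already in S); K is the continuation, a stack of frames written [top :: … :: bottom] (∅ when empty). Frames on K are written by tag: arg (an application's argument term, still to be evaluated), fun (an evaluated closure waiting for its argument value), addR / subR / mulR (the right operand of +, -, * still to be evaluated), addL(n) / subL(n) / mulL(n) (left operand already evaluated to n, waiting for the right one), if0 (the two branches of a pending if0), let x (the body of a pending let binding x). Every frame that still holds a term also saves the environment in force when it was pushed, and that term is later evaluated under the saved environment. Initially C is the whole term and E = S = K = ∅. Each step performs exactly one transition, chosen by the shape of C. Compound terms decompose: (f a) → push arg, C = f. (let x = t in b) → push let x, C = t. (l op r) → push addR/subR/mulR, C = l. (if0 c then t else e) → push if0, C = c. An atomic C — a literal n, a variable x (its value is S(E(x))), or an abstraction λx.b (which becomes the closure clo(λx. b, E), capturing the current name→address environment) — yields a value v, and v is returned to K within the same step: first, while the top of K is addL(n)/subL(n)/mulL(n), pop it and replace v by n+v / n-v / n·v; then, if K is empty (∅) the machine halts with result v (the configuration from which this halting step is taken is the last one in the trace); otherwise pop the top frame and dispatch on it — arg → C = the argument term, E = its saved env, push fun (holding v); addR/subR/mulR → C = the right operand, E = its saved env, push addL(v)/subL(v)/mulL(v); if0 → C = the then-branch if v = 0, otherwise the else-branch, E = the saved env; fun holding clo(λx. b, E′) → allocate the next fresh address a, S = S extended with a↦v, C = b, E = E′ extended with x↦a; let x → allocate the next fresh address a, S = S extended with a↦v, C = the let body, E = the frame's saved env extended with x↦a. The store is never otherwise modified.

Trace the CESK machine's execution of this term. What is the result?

step 0: <C=(((λq. ((λy. q) 3)) (4 + -3)) * ((λz. z) (let w = 6 in 4))), E=∅, S=∅, K=∅>
step 1: <C=((λq. ((λy. q) 3)) (4 + -3)), E=∅, S=∅, K=[mulR]>
step 2: <C=(λq. ((λy. q) 3)), E=∅, S=∅, K=[arg :: mulR]>
step 3: <C=(4 + -3), E=∅, S=∅, K=[fun :: mulR]>
step 4: <C=4, E=∅, S=∅, K=[addR :: fun :: mulR]>
step 5: <C=-3, E=∅, S=∅, K=[addL(4) :: fun :: mulR]>
step 6: <C=((λy. q) 3), E={q↦0}, S={0↦1}, K=[mulR]>
step 7: <C=(λy. q), E={q↦0}, S={0↦1}, K=[arg :: mulR]>
step 8: <C=3, E={q↦0}, S={0↦1}, K=[fun :: mulR]>
step 9: <C=q, E={y↦1, q↦0}, S={0↦1, 1↦3}, K=[mulR]>
step 10: <C=((λz. z) (let w = 6 in 4)), E=∅, S={0↦1, 1↦3}, K=[mulL(1)]>
step 11: <C=(λz. z), E=∅, S={0↦1, 1↦3}, K=[arg :: mulL(1)]>
step 12: <C=(let w = 6 in 4), E=∅, S={0↦1, 1↦3}, K=[fun :: mulL(1)]>
step 13: <C=6, E=∅, S={0↦1, 1↦3}, K=[let w :: fun :: mulL(1)]>
step 14: <C=4, E={w↦2}, S={0↦1, 1↦3, 2↦6}, K=[fun :: mulL(1)]>
step 15: <C=z, E={z↦3}, S={0↦1, 1↦3, 2↦6, 3↦4}, K=[mulL(1)]>
→ final value 4

Answer: 4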